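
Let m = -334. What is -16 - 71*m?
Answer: 23698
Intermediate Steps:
-16 - 71*m = -16 - 71*(-334) = -16 + 23714 = 23698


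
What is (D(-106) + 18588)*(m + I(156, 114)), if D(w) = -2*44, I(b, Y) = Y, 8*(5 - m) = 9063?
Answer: -37513375/2 ≈ -1.8757e+7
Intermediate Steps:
m = -9023/8 (m = 5 - ⅛*9063 = 5 - 9063/8 = -9023/8 ≈ -1127.9)
D(w) = -88
(D(-106) + 18588)*(m + I(156, 114)) = (-88 + 18588)*(-9023/8 + 114) = 18500*(-8111/8) = -37513375/2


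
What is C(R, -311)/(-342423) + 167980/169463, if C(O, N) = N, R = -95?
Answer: 57572918533/58028028849 ≈ 0.99216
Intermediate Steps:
C(R, -311)/(-342423) + 167980/169463 = -311/(-342423) + 167980/169463 = -311*(-1/342423) + 167980*(1/169463) = 311/342423 + 167980/169463 = 57572918533/58028028849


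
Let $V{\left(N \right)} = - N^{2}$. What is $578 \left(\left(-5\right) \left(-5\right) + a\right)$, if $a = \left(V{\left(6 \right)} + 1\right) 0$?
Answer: $14450$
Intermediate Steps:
$a = 0$ ($a = \left(- 6^{2} + 1\right) 0 = \left(\left(-1\right) 36 + 1\right) 0 = \left(-36 + 1\right) 0 = \left(-35\right) 0 = 0$)
$578 \left(\left(-5\right) \left(-5\right) + a\right) = 578 \left(\left(-5\right) \left(-5\right) + 0\right) = 578 \left(25 + 0\right) = 578 \cdot 25 = 14450$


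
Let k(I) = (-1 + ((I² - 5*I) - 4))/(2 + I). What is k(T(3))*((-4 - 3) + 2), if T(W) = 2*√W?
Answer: 185/4 - 85*√3/4 ≈ 9.4439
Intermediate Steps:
k(I) = (-5 + I² - 5*I)/(2 + I) (k(I) = (-1 + (-4 + I² - 5*I))/(2 + I) = (-5 + I² - 5*I)/(2 + I))
k(T(3))*((-4 - 3) + 2) = ((-5 + (2*√3)² - 10*√3)/(2 + 2*√3))*((-4 - 3) + 2) = ((-5 + 12 - 10*√3)/(2 + 2*√3))*(-7 + 2) = ((7 - 10*√3)/(2 + 2*√3))*(-5) = -5*(7 - 10*√3)/(2 + 2*√3)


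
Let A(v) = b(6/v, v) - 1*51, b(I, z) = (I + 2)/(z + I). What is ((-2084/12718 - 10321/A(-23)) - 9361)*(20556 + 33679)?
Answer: -3452556880041724/6950387 ≈ -4.9674e+8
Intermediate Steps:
b(I, z) = (2 + I)/(I + z)
A(v) = -51 + (2 + 6/v)/(v + 6/v) (A(v) = (2 + 6/v)/(6/v + v) - 1*51 = (2 + 6/v)/(v + 6/v) - 51 = -51 + (2 + 6/v)/(v + 6/v))
((-2084/12718 - 10321/A(-23)) - 9361)*(20556 + 33679) = ((-2084/12718 - 10321*(6 + (-23)²)/(-300 - 51*(-23)² + 2*(-23))) - 9361)*(20556 + 33679) = ((-2084*1/12718 - 10321*(6 + 529)/(-300 - 51*529 - 46)) - 9361)*54235 = ((-1042/6359 - 10321*535/(-300 - 26979 - 46)) - 9361)*54235 = ((-1042/6359 - 10321/((1/535)*(-27325))) - 9361)*54235 = ((-1042/6359 - 10321/(-5465/107)) - 9361)*54235 = ((-1042/6359 - 10321*(-107/5465)) - 9361)*54235 = ((-1042/6359 + 1104347/5465) - 9361)*54235 = (7016848043/34751935 - 9361)*54235 = -318296015492/34751935*54235 = -3452556880041724/6950387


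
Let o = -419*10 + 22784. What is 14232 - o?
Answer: -4362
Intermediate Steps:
o = 18594 (o = -4190 + 22784 = 18594)
14232 - o = 14232 - 1*18594 = 14232 - 18594 = -4362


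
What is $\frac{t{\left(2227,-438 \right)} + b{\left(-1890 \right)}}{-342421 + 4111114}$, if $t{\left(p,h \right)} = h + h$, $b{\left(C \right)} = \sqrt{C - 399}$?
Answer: $- \frac{292}{1256231} + \frac{i \sqrt{2289}}{3768693} \approx -0.00023244 + 1.2695 \cdot 10^{-5} i$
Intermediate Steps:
$b{\left(C \right)} = \sqrt{-399 + C}$
$t{\left(p,h \right)} = 2 h$
$\frac{t{\left(2227,-438 \right)} + b{\left(-1890 \right)}}{-342421 + 4111114} = \frac{2 \left(-438\right) + \sqrt{-399 - 1890}}{-342421 + 4111114} = \frac{-876 + \sqrt{-2289}}{3768693} = \left(-876 + i \sqrt{2289}\right) \frac{1}{3768693} = - \frac{292}{1256231} + \frac{i \sqrt{2289}}{3768693}$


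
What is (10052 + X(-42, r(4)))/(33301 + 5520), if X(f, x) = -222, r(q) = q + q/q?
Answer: 9830/38821 ≈ 0.25321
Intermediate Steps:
r(q) = 1 + q (r(q) = q + 1 = 1 + q)
(10052 + X(-42, r(4)))/(33301 + 5520) = (10052 - 222)/(33301 + 5520) = 9830/38821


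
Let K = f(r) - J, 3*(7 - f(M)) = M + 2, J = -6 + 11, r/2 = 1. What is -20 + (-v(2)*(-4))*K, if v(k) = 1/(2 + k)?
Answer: -58/3 ≈ -19.333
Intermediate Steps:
r = 2 (r = 2*1 = 2)
J = 5
f(M) = 19/3 - M/3 (f(M) = 7 - (M + 2)/3 = 7 - (2 + M)/3 = 7 + (-2/3 - M/3) = 19/3 - M/3)
K = 2/3 (K = (19/3 - 1/3*2) - 1*5 = (19/3 - 2/3) - 5 = 17/3 - 5 = 2/3 ≈ 0.66667)
-20 + (-v(2)*(-4))*K = -20 + (-1/(2 + 2)*(-4))*(2/3) = -20 + (-1/4*(-4))*(2/3) = -20 + (-1*1/4*(-4))*(2/3) = -20 - 1/4*(-4)*(2/3) = -20 + 1*(2/3) = -20 + 2/3 = -58/3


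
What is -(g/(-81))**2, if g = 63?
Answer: -49/81 ≈ -0.60494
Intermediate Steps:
-(g/(-81))**2 = -(63/(-81))**2 = -(63*(-1/81))**2 = -(-7/9)**2 = -1*49/81 = -49/81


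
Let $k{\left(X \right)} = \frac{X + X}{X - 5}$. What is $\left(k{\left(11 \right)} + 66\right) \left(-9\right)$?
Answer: $-627$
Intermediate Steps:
$k{\left(X \right)} = \frac{2 X}{-5 + X}$
$\left(k{\left(11 \right)} + 66\right) \left(-9\right) = \left(2 \cdot 11 \frac{1}{-5 + 11} + 66\right) \left(-9\right) = \left(2 \cdot 11 \cdot \frac{1}{6} + 66\right) \left(-9\right) = \left(\frac{11}{3} + 66\right) \left(-9\right) = \frac{209}{3} \left(-9\right) = -627$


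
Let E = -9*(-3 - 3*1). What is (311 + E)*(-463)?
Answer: -168995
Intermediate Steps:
E = 54 (E = -9*(-3 - 3) = -9*(-6) = 54)
(311 + E)*(-463) = (311 + 54)*(-463) = 365*(-463) = -168995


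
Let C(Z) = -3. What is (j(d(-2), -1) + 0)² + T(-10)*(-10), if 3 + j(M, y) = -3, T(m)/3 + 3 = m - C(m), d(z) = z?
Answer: 336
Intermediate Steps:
T(m) = 3*m (T(m) = -9 + 3*(m - 1*(-3)) = -9 + 3*(m + 3) = -9 + 3*(3 + m) = -9 + (9 + 3*m) = 3*m)
j(M, y) = -6 (j(M, y) = -3 - 3 = -6)
(j(d(-2), -1) + 0)² + T(-10)*(-10) = (-6 + 0)² + (3*(-10))*(-10) = (-6)² - 30*(-10) = 36 + 300 = 336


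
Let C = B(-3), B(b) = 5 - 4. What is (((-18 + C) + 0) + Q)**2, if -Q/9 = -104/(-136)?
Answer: 164836/289 ≈ 570.37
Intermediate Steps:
B(b) = 1
C = 1
Q = -117/17 (Q = -(-936)/(-136) = -(-936)*(-1)/136 = -9*13/17 = -117/17 ≈ -6.8824)
(((-18 + C) + 0) + Q)**2 = (((-18 + 1) + 0) - 117/17)**2 = ((-17 + 0) - 117/17)**2 = (-17 - 117/17)**2 = (-406/17)**2 = 164836/289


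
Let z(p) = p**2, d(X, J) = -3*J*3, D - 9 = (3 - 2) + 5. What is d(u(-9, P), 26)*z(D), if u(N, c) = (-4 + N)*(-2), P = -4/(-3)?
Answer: -52650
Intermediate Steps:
P = 4/3 (P = -4*(-1/3) = 4/3 ≈ 1.3333)
D = 15 (D = 9 + ((3 - 2) + 5) = 9 + (1 + 5) = 9 + 6 = 15)
u(N, c) = 8 - 2*N
d(X, J) = -9*J
d(u(-9, P), 26)*z(D) = -9*26*15**2 = -234*225 = -52650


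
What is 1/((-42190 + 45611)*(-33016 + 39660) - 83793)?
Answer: 1/22645331 ≈ 4.4159e-8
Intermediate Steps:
1/((-42190 + 45611)*(-33016 + 39660) - 83793) = 1/(3421*6644 - 83793) = 1/(22729124 - 83793) = 1/22645331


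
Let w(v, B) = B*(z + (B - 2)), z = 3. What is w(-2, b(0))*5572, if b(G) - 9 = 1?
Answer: 612920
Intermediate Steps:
b(G) = 10 (b(G) = 9 + 1 = 10)
w(v, B) = B*(1 + B) (w(v, B) = B*(3 + (B - 2)) = B*(3 + (-2 + B)) = B*(1 + B))
w(-2, b(0))*5572 = (10*(1 + 10))*5572 = (10*11)*5572 = 110*5572 = 612920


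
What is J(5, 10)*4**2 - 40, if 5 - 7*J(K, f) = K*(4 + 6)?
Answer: -1000/7 ≈ -142.86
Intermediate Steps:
J(K, f) = 5/7 - 10*K/7 (J(K, f) = 5/7 - K*(4 + 6)/7 = 5/7 - K*10/7 = 5/7 - 10*K/7)
J(5, 10)*4**2 - 40 = (5/7 - 10/7*5)*4**2 - 40 = (5/7 - 50/7)*16 - 40 = -45/7*16 - 40 = -720/7 - 40 = -1000/7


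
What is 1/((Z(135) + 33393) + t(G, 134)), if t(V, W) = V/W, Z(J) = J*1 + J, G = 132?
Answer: 67/2255487 ≈ 2.9705e-5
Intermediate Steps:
Z(J) = 2*J (Z(J) = J + J = 2*J)
1/((Z(135) + 33393) + t(G, 134)) = 1/((2*135 + 33393) + 132/134) = 1/((270 + 33393) + 132*(1/134)) = 1/(33663 + 66/67) = 1/(2255487/67) = 67/2255487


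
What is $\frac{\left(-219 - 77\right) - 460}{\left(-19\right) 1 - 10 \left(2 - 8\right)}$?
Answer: $- \frac{756}{41} \approx -18.439$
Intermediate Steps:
$\frac{\left(-219 - 77\right) - 460}{\left(-19\right) 1 - 10 \left(2 - 8\right)} = \frac{\left(-219 - 77\right) - 460}{-19 - -60} = \frac{-296 - 460}{-19 + 60} = - \frac{756}{41}$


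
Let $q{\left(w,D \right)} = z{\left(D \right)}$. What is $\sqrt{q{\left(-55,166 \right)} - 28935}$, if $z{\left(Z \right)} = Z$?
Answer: $i \sqrt{28769} \approx 169.61 i$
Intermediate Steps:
$q{\left(w,D \right)} = D$
$\sqrt{q{\left(-55,166 \right)} - 28935} = \sqrt{166 - 28935} = \sqrt{-28769} = i \sqrt{28769}$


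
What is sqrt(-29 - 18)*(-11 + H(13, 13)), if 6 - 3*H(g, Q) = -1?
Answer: -26*I*sqrt(47)/3 ≈ -59.416*I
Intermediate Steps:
H(g, Q) = 7/3 (H(g, Q) = 2 - 1/3*(-1) = 2 + 1/3 = 7/3)
sqrt(-29 - 18)*(-11 + H(13, 13)) = sqrt(-29 - 18)*(-11 + 7/3) = sqrt(-47)*(-26/3) = (I*sqrt(47))*(-26/3) = -26*I*sqrt(47)/3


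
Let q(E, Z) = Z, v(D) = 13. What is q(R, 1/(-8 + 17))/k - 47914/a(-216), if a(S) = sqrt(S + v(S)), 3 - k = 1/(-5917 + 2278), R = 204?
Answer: 1213/32754 + 47914*I*sqrt(203)/203 ≈ 0.037034 + 3362.9*I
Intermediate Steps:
k = 10918/3639 (k = 3 - 1/(-5917 + 2278) = 3 - 1/(-3639) = 3 - 1*(-1/3639) = 3 + 1/3639 = 10918/3639 ≈ 3.0003)
a(S) = sqrt(13 + S) (a(S) = sqrt(S + 13) = sqrt(13 + S))
q(R, 1/(-8 + 17))/k - 47914/a(-216) = 1/((-8 + 17)*(10918/3639)) - 47914/sqrt(13 - 216) = (3639/10918)/9 - 47914*(-I*sqrt(203)/203) = (1/9)*(3639/10918) - 47914*(-I*sqrt(203)/203) = 1213/32754 - (-47914)*I*sqrt(203)/203 = 1213/32754 + 47914*I*sqrt(203)/203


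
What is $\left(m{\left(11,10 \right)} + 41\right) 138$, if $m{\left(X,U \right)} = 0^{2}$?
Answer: $5658$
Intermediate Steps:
$m{\left(X,U \right)} = 0$
$\left(m{\left(11,10 \right)} + 41\right) 138 = \left(0 + 41\right) 138 = 41 \cdot 138 = 5658$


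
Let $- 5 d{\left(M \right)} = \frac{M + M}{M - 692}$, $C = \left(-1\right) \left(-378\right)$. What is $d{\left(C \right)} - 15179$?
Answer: $- \frac{11915137}{785} \approx -15179.0$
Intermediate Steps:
$C = 378$
$d{\left(M \right)} = - \frac{2 M}{5 \left(-692 + M\right)}$ ($d{\left(M \right)} = - \frac{\left(M + M\right) \frac{1}{M - 692}}{5} = - \frac{2 M \frac{1}{-692 + M}}{5} = - \frac{2 M}{5 \left(-692 + M\right)}$)
$d{\left(C \right)} - 15179 = \left(-2\right) 378 \frac{1}{-3460 + 5 \cdot 378} - 15179 = \left(-2\right) 378 \frac{1}{-3460 + 1890} - 15179 = \left(-2\right) 378 \frac{1}{-1570} - 15179 = \left(-2\right) 378 \left(- \frac{1}{1570}\right) - 15179 = \frac{378}{785} - 15179 = - \frac{11915137}{785}$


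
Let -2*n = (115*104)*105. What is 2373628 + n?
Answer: 1745728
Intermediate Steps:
n = -627900 (n = -115*104*105/2 = -5980*105 = -1/2*1255800 = -627900)
2373628 + n = 2373628 - 627900 = 1745728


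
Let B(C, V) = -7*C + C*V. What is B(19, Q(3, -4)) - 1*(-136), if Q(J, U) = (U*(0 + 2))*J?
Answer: -453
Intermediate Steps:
Q(J, U) = 2*J*U (Q(J, U) = (U*2)*J = (2*U)*J = 2*J*U)
B(19, Q(3, -4)) - 1*(-136) = 19*(-7 + 2*3*(-4)) - 1*(-136) = 19*(-7 - 24) + 136 = 19*(-31) + 136 = -589 + 136 = -453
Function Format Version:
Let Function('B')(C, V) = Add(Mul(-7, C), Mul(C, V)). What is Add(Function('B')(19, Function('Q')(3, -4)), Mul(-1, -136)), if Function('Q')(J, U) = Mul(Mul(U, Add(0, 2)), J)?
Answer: -453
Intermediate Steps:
Function('Q')(J, U) = Mul(2, J, U) (Function('Q')(J, U) = Mul(Mul(U, 2), J) = Mul(Mul(2, U), J) = Mul(2, J, U))
Add(Function('B')(19, Function('Q')(3, -4)), Mul(-1, -136)) = Add(Mul(19, Add(-7, Mul(2, 3, -4))), Mul(-1, -136)) = Add(Mul(19, Add(-7, -24)), 136) = Add(Mul(19, -31), 136) = Add(-589, 136) = -453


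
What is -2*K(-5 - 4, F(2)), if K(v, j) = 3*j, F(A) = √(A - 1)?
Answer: -6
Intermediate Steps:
F(A) = √(-1 + A)
-2*K(-5 - 4, F(2)) = -6*√(-1 + 2) = -6*√1 = -6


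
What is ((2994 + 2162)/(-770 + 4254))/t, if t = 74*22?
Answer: 1289/1417988 ≈ 0.00090903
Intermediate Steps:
t = 1628
((2994 + 2162)/(-770 + 4254))/t = ((2994 + 2162)/(-770 + 4254))/1628 = (5156/3484)*(1/1628) = (5156*(1/3484))*(1/1628) = (1289/871)*(1/1628) = 1289/1417988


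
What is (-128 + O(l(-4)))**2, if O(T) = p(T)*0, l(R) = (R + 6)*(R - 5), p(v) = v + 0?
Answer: 16384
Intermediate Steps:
p(v) = v
l(R) = (-5 + R)*(6 + R) (l(R) = (6 + R)*(-5 + R) = (-5 + R)*(6 + R))
O(T) = 0 (O(T) = T*0 = 0)
(-128 + O(l(-4)))**2 = (-128 + 0)**2 = (-128)**2 = 16384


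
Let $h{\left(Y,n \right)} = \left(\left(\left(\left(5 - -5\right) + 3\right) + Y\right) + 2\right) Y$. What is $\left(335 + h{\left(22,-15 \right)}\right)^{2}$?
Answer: $1320201$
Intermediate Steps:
$h{\left(Y,n \right)} = Y \left(15 + Y\right)$ ($h{\left(Y,n \right)} = \left(\left(\left(\left(5 + 5\right) + 3\right) + Y\right) + 2\right) Y = \left(\left(\left(10 + 3\right) + Y\right) + 2\right) Y = \left(\left(13 + Y\right) + 2\right) Y = \left(15 + Y\right) Y = Y \left(15 + Y\right)$)
$\left(335 + h{\left(22,-15 \right)}\right)^{2} = \left(335 + 22 \left(15 + 22\right)\right)^{2} = \left(335 + 22 \cdot 37\right)^{2} = \left(335 + 814\right)^{2} = 1149^{2} = 1320201$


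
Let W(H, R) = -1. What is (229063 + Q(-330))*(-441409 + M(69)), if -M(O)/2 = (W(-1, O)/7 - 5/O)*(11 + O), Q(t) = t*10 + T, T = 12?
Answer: -48131596602925/483 ≈ -9.9651e+10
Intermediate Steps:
Q(t) = 12 + 10*t (Q(t) = t*10 + 12 = 10*t + 12 = 12 + 10*t)
M(O) = -2*(11 + O)*(-⅐ - 5/O) (M(O) = -2*(-1/7 - 5/O)*(11 + O) = -2*(-1*⅐ - 5/O)*(11 + O) = -2*(-⅐ - 5/O)*(11 + O) = -2*(11 + O)*(-⅐ - 5/O))
(229063 + Q(-330))*(-441409 + M(69)) = (229063 + (12 + 10*(-330)))*(-441409 + (2/7)*(385 + 69*(46 + 69))/69) = (229063 + (12 - 3300))*(-441409 + (2/7)*(1/69)*(385 + 69*115)) = (229063 - 3288)*(-441409 + (2/7)*(1/69)*(385 + 7935)) = 225775*(-441409 + (2/7)*(1/69)*8320) = 225775*(-441409 + 16640/483) = 225775*(-213183907/483) = -48131596602925/483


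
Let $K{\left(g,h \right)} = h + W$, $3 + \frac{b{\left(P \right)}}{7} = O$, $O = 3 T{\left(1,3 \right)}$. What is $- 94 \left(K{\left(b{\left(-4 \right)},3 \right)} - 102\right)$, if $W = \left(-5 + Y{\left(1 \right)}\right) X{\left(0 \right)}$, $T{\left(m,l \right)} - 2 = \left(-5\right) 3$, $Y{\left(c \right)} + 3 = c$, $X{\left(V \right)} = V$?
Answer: $9306$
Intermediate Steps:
$Y{\left(c \right)} = -3 + c$
$T{\left(m,l \right)} = -13$ ($T{\left(m,l \right)} = 2 - 15 = -13$)
$W = 0$ ($W = \left(-5 + \left(-3 + 1\right)\right) 0 = \left(-5 - 2\right) 0 = \left(-7\right) 0 = 0$)
$O = -39$ ($O = 3 \left(-13\right) = -39$)
$b{\left(P \right)} = -294$ ($b{\left(P \right)} = -21 + 7 \left(-39\right) = -21 - 273 = -294$)
$K{\left(g,h \right)} = h$ ($K{\left(g,h \right)} = h + 0 = h$)
$- 94 \left(K{\left(b{\left(-4 \right)},3 \right)} - 102\right) = - 94 \left(3 - 102\right) = \left(-94\right) \left(-99\right) = 9306$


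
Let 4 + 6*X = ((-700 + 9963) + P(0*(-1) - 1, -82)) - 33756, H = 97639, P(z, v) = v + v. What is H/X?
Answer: -585834/24661 ≈ -23.755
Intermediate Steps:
P(z, v) = 2*v
X = -24661/6 (X = -⅔ + (((-700 + 9963) + 2*(-82)) - 33756)/6 = -⅔ + ((9263 - 164) - 33756)/6 = -⅔ + (9099 - 33756)/6 = -⅔ + (⅙)*(-24657) = -⅔ - 8219/2 = -24661/6 ≈ -4110.2)
H/X = 97639/(-24661/6) = 97639*(-6/24661) = -585834/24661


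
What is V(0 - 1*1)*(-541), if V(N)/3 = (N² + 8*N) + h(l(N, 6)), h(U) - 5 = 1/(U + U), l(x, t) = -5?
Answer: 34083/10 ≈ 3408.3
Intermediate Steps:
h(U) = 5 + 1/(2*U) (h(U) = 5 + 1/(U + U) = 5 + 1/(2*U))
V(N) = 147/10 + 3*N² + 24*N (V(N) = 3*((N² + 8*N) + (5 + (½)/(-5))) = 3*((N² + 8*N) + (5 + (½)*(-⅕))) = 3*((N² + 8*N) + (5 - ⅒)) = 3*((N² + 8*N) + 49/10) = 3*(49/10 + N² + 8*N) = 147/10 + 3*N² + 24*N)
V(0 - 1*1)*(-541) = (147/10 + 3*(0 - 1*1)² + 24*(0 - 1*1))*(-541) = (147/10 + 3*(0 - 1)² + 24*(0 - 1))*(-541) = (147/10 + 3*(-1)² + 24*(-1))*(-541) = (147/10 + 3*1 - 24)*(-541) = (147/10 + 3 - 24)*(-541) = -63/10*(-541) = 34083/10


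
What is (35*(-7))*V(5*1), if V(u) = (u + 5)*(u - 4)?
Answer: -2450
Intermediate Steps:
V(u) = (-4 + u)*(5 + u) (V(u) = (5 + u)*(-4 + u) = (-4 + u)*(5 + u))
(35*(-7))*V(5*1) = (35*(-7))*(-20 + 5*1 + (5*1)**2) = -245*(-20 + 5 + 5**2) = -245*(-20 + 5 + 25) = -245*10 = -2450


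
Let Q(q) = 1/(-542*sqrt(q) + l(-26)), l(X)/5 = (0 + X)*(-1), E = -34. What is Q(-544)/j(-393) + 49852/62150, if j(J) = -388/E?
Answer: 35129751387457/43795912996900 + 4607*I*sqrt(34)/3875744513 ≈ 0.80212 + 6.9311e-6*I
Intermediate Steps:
l(X) = -5*X (l(X) = 5*((0 + X)*(-1)) = 5*(X*(-1)) = 5*(-X) = -5*X)
j(J) = 194/17 (j(J) = -388/(-34) = -388*(-1/34) = 194/17)
Q(q) = 1/(130 - 542*sqrt(q)) (Q(q) = 1/(-542*sqrt(q) - 5*(-26)) = 1/(-542*sqrt(q) + 130) = 1/(130 - 542*sqrt(q)))
Q(-544)/j(-393) + 49852/62150 = (-1/(-130 + 542*sqrt(-544)))/(194/17) + 49852/62150 = -1/(-130 + 542*(4*I*sqrt(34)))*(17/194) + 49852*(1/62150) = -1/(-130 + 2168*I*sqrt(34))*(17/194) + 2266/2825 = -17/(194*(-130 + 2168*I*sqrt(34))) + 2266/2825 = 2266/2825 - 17/(194*(-130 + 2168*I*sqrt(34)))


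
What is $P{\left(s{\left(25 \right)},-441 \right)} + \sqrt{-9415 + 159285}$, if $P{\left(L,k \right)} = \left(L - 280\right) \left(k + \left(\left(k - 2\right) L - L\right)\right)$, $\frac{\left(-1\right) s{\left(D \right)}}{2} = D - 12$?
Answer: $-3397518 + \sqrt{149870} \approx -3.3971 \cdot 10^{6}$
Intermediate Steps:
$s{\left(D \right)} = 24 - 2 D$ ($s{\left(D \right)} = - 2 \left(D - 12\right) = - 2 \left(-12 + D\right) = 24 - 2 D$)
$P{\left(L,k \right)} = \left(-280 + L\right) \left(k - L + L \left(-2 + k\right)\right)$ ($P{\left(L,k \right)} = \left(-280 + L\right) \left(k + \left(\left(-2 + k\right) L - L\right)\right) = \left(-280 + L\right) \left(k + \left(L \left(-2 + k\right) - L\right)\right) = \left(-280 + L\right) \left(k + \left(- L + L \left(-2 + k\right)\right)\right) = \left(-280 + L\right) \left(k - L + L \left(-2 + k\right)\right)$)
$P{\left(s{\left(25 \right)},-441 \right)} + \sqrt{-9415 + 159285} = \left(\left(-280\right) \left(-441\right) - 3 \left(24 - 50\right)^{2} + 840 \left(24 - 50\right) - 441 \left(24 - 50\right)^{2} - 279 \left(24 - 50\right) \left(-441\right)\right) + \sqrt{-9415 + 159285} = \left(123480 - 3 \left(24 - 50\right)^{2} + 840 \left(24 - 50\right) - 441 \left(24 - 50\right)^{2} - 279 \left(24 - 50\right) \left(-441\right)\right) + \sqrt{149870} = \left(123480 - 3 \left(-26\right)^{2} + 840 \left(-26\right) - 441 \left(-26\right)^{2} - \left(-7254\right) \left(-441\right)\right) + \sqrt{149870} = \left(123480 - 2028 - 21840 - 298116 - 3199014\right) + \sqrt{149870} = -3397518 + \sqrt{149870}$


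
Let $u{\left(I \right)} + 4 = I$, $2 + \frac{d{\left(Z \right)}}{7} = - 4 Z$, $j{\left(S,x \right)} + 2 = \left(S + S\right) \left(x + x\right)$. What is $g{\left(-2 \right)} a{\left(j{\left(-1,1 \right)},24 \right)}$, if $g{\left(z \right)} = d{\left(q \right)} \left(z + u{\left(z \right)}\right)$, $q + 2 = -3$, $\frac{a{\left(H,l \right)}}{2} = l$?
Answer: $-48384$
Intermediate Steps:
$j{\left(S,x \right)} = -2 + 4 S x$ ($j{\left(S,x \right)} = -2 + \left(S + S\right) \left(x + x\right) = -2 + 2 S 2 x = -2 + 4 S x$)
$a{\left(H,l \right)} = 2 l$
$q = -5$ ($q = -2 - 3 = -5$)
$d{\left(Z \right)} = -14 - 28 Z$ ($d{\left(Z \right)} = -14 + 7 \left(- 4 Z\right) = -14 - 28 Z$)
$u{\left(I \right)} = -4 + I$
$g{\left(z \right)} = -504 + 252 z$ ($g{\left(z \right)} = \left(-14 - -140\right) \left(z + \left(-4 + z\right)\right) = \left(-14 + 140\right) \left(-4 + 2 z\right) = 126 \left(-4 + 2 z\right) = -504 + 252 z$)
$g{\left(-2 \right)} a{\left(j{\left(-1,1 \right)},24 \right)} = \left(-504 + 252 \left(-2\right)\right) 2 \cdot 24 = \left(-504 - 504\right) 48 = \left(-1008\right) 48 = -48384$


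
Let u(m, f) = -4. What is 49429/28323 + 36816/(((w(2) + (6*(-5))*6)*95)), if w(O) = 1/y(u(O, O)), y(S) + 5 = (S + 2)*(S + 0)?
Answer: -597206759/1450279215 ≈ -0.41179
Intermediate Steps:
y(S) = -5 + S*(2 + S) (y(S) = -5 + (S + 2)*(S + 0) = -5 + (2 + S)*S = -5 + S*(2 + S))
w(O) = ⅓ (w(O) = 1/(-5 + (-4)² + 2*(-4)) = 1/(-5 + 16 - 8) = 1/3 = ⅓)
49429/28323 + 36816/(((w(2) + (6*(-5))*6)*95)) = 49429/28323 + 36816/(((⅓ + (6*(-5))*6)*95)) = 49429*(1/28323) + 36816/(((⅓ - 30*6)*95)) = 49429/28323 + 36816/(((⅓ - 180)*95)) = 49429/28323 + 36816/((-539/3*95)) = 49429/28323 + 36816/(-51205/3) = 49429/28323 + 36816*(-3/51205) = 49429/28323 - 110448/51205 = -597206759/1450279215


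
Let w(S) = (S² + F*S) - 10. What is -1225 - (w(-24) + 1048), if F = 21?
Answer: -2335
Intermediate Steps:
w(S) = -10 + S² + 21*S (w(S) = (S² + 21*S) - 10 = -10 + S² + 21*S)
-1225 - (w(-24) + 1048) = -1225 - ((-10 + (-24)² + 21*(-24)) + 1048) = -1225 - ((-10 + 576 - 504) + 1048) = -1225 - (62 + 1048) = -1225 - 1*1110 = -1225 - 1110 = -2335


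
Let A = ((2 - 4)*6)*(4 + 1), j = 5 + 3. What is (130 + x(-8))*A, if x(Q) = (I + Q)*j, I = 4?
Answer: -5880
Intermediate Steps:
j = 8
x(Q) = 32 + 8*Q (x(Q) = (4 + Q)*8 = 32 + 8*Q)
A = -60 (A = -2*6*5 = -12*5 = -60)
(130 + x(-8))*A = (130 + (32 + 8*(-8)))*(-60) = (130 + (32 - 64))*(-60) = (130 - 32)*(-60) = 98*(-60) = -5880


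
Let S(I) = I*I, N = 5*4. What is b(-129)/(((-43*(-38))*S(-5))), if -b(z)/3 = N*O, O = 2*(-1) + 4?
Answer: -12/4085 ≈ -0.0029376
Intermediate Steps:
N = 20
S(I) = I²
O = 2 (O = -2 + 4 = 2)
b(z) = -120 (b(z) = -60*2 = -3*40 = -120)
b(-129)/(((-43*(-38))*S(-5))) = -120/(-43*(-38)*(-5)²) = -120/(1634*25) = -120/40850 = -120*1/40850 = -12/4085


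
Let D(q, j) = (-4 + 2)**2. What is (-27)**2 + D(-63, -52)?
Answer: 733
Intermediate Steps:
D(q, j) = 4 (D(q, j) = (-2)**2 = 4)
(-27)**2 + D(-63, -52) = (-27)**2 + 4 = 729 + 4 = 733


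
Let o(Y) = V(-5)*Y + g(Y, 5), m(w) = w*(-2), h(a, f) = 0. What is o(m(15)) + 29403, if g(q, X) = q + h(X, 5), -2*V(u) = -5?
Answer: 29298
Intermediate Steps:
V(u) = 5/2 (V(u) = -½*(-5) = 5/2)
m(w) = -2*w
g(q, X) = q (g(q, X) = q + 0 = q)
o(Y) = 7*Y/2 (o(Y) = 5*Y/2 + Y = 7*Y/2)
o(m(15)) + 29403 = 7*(-2*15)/2 + 29403 = (7/2)*(-30) + 29403 = -105 + 29403 = 29298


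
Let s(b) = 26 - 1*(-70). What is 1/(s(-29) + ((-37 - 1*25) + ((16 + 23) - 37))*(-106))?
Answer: 1/6456 ≈ 0.00015489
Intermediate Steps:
s(b) = 96 (s(b) = 26 + 70 = 96)
1/(s(-29) + ((-37 - 1*25) + ((16 + 23) - 37))*(-106)) = 1/(96 + ((-37 - 1*25) + ((16 + 23) - 37))*(-106)) = 1/(96 + ((-37 - 25) + (39 - 37))*(-106)) = 1/(96 + (-62 + 2)*(-106)) = 1/(96 - 60*(-106)) = 1/(96 + 6360) = 1/6456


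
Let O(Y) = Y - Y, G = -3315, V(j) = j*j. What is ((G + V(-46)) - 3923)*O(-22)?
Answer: 0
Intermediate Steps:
V(j) = j²
O(Y) = 0
((G + V(-46)) - 3923)*O(-22) = ((-3315 + (-46)²) - 3923)*0 = ((-3315 + 2116) - 3923)*0 = (-1199 - 3923)*0 = -5122*0 = 0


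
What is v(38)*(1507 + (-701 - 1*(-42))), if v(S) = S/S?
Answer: 848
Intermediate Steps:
v(S) = 1
v(38)*(1507 + (-701 - 1*(-42))) = 1*(1507 + (-701 - 1*(-42))) = 1*(1507 + (-701 + 42)) = 1*(1507 - 659) = 1*848 = 848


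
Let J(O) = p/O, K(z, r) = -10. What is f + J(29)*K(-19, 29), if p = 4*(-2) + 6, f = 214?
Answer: 6226/29 ≈ 214.69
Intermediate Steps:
p = -2 (p = -8 + 6 = -2)
J(O) = -2/O
f + J(29)*K(-19, 29) = 214 - 2/29*(-10) = 214 + 20/29 = 6226/29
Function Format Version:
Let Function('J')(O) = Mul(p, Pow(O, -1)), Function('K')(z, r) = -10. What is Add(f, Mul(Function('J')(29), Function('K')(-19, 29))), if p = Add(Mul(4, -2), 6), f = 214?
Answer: Rational(6226, 29) ≈ 214.69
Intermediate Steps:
p = -2 (p = Add(-8, 6) = -2)
Function('J')(O) = Mul(-2, Pow(O, -1))
Add(f, Mul(Function('J')(29), Function('K')(-19, 29))) = Add(214, Mul(Mul(-2, Pow(29, -1)), -10)) = Add(214, Mul(Mul(-2, Rational(1, 29)), -10)) = Add(214, Mul(Rational(-2, 29), -10)) = Add(214, Rational(20, 29)) = Rational(6226, 29)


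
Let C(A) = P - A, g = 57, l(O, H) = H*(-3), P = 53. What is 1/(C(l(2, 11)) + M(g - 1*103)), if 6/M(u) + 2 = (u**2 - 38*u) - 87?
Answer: 3775/324656 ≈ 0.011628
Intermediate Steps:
l(O, H) = -3*H
M(u) = 6/(-89 + u**2 - 38*u) (M(u) = 6/(-2 + ((u**2 - 38*u) - 87)) = 6/(-2 + (-87 + u**2 - 38*u)) = 6/(-89 + u**2 - 38*u))
C(A) = 53 - A
1/(C(l(2, 11)) + M(g - 1*103)) = 1/((53 - (-3)*11) + 6/(-89 + (57 - 1*103)**2 - 38*(57 - 1*103))) = 1/((53 - 1*(-33)) + 6/(-89 + (57 - 103)**2 - 38*(57 - 103))) = 1/((53 + 33) + 6/(-89 + (-46)**2 - 38*(-46))) = 1/(86 + 6/(-89 + 2116 + 1748)) = 1/(86 + 6/3775) = 1/(324656/3775) = 3775/324656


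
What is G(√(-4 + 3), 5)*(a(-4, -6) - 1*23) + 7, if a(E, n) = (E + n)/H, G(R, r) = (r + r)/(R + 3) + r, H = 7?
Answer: -1319/7 + 171*I/7 ≈ -188.43 + 24.429*I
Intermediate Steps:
G(R, r) = r + 2*r/(3 + R) (G(R, r) = (2*r)/(3 + R) + r = 2*r/(3 + R) + r = r + 2*r/(3 + R))
a(E, n) = E/7 + n/7 (a(E, n) = (E + n)/7 = (E + n)*(⅐) = E/7 + n/7)
G(√(-4 + 3), 5)*(a(-4, -6) - 1*23) + 7 = (5*(5 + √(-4 + 3))/(3 + √(-4 + 3)))*(((⅐)*(-4) + (⅐)*(-6)) - 1*23) + 7 = (5*(5 + √(-1))/(3 + √(-1)))*((-4/7 - 6/7) - 23) + 7 = (5*(5 + I)/(3 + I))*(-10/7 - 23) + 7 = (5*((3 - I)/10)*(5 + I))*(-171/7) + 7 = ((3 - I)*(5 + I)/2)*(-171/7) + 7 = -171*(3 - I)*(5 + I)/14 + 7 = 7 - 171*(3 - I)*(5 + I)/14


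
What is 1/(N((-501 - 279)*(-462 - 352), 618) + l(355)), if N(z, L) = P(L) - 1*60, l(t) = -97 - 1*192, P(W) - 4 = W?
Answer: 1/273 ≈ 0.0036630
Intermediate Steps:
P(W) = 4 + W
l(t) = -289 (l(t) = -97 - 192 = -289)
N(z, L) = -56 + L (N(z, L) = (4 + L) - 1*60 = (4 + L) - 60 = -56 + L)
1/(N((-501 - 279)*(-462 - 352), 618) + l(355)) = 1/((-56 + 618) - 289) = 1/(562 - 289) = 1/273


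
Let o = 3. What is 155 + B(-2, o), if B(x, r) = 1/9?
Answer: 1396/9 ≈ 155.11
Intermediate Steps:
B(x, r) = ⅑
155 + B(-2, o) = 155 + ⅑ = 1396/9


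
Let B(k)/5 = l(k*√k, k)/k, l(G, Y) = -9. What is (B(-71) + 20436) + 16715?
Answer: 2637766/71 ≈ 37152.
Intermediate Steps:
B(k) = -45/k (B(k) = 5*(-9/k) = -45/k)
(B(-71) + 20436) + 16715 = (-45/(-71) + 20436) + 16715 = (-45*(-1/71) + 20436) + 16715 = (45/71 + 20436) + 16715 = 1451001/71 + 16715 = 2637766/71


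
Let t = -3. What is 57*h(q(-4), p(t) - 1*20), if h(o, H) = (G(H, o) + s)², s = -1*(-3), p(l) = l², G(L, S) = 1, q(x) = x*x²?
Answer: 912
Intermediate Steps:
q(x) = x³
s = 3
h(o, H) = 16 (h(o, H) = (1 + 3)² = 4² = 16)
57*h(q(-4), p(t) - 1*20) = 57*16 = 912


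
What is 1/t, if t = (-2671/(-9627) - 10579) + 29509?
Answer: 9627/182241781 ≈ 5.2825e-5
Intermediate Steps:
t = 182241781/9627 (t = (-2671*(-1/9627) - 10579) + 29509 = (2671/9627 - 10579) + 29509 = -101841362/9627 + 29509 = 182241781/9627 ≈ 18930.)
1/t = 1/(182241781/9627) = 9627/182241781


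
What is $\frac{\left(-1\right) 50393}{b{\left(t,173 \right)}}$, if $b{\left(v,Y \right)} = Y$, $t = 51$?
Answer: $- \frac{50393}{173} \approx -291.29$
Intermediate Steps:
$\frac{\left(-1\right) 50393}{b{\left(t,173 \right)}} = \frac{\left(-1\right) 50393}{173} = \left(-50393\right) \frac{1}{173} = - \frac{50393}{173}$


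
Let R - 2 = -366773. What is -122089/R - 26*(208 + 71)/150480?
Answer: 872855327/3066205560 ≈ 0.28467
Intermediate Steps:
R = -366771 (R = 2 - 366773 = -366771)
-122089/R - 26*(208 + 71)/150480 = -122089/(-366771) - 26*(208 + 71)/150480 = -122089*(-1/366771) - 26*279*(1/150480) = 122089/366771 - 7254*1/150480 = 122089/366771 - 403/8360 = 872855327/3066205560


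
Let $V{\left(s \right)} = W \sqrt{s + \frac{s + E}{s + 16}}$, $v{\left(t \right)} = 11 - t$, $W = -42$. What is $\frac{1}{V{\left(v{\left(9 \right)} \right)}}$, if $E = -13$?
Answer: $- \frac{\sqrt{2}}{70} \approx -0.020203$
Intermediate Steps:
$V{\left(s \right)} = - 42 \sqrt{s + \frac{-13 + s}{16 + s}}$ ($V{\left(s \right)} = - 42 \sqrt{s + \frac{s - 13}{s + 16}} = - 42 \sqrt{s + \frac{-13 + s}{16 + s}}$)
$\frac{1}{V{\left(v{\left(9 \right)} \right)}} = \frac{1}{\left(-42\right) \sqrt{\frac{-13 + \left(11 - 9\right) + \left(11 - 9\right) \left(16 + \left(11 - 9\right)\right)}{16 + \left(11 - 9\right)}}} = \frac{1}{\left(-42\right) \sqrt{\frac{-13 + 2 + 2 \left(16 + 2\right)}{16 + 2}}} = \frac{1}{\left(-42\right) \sqrt{\frac{-13 + 2 + 2 \cdot 18}{18}}} = \frac{1}{\left(-42\right) \sqrt{\frac{-13 + 2 + 36}{18}}} = \frac{1}{\left(-42\right) \sqrt{\frac{1}{18} \cdot 25}} = \frac{1}{\left(-42\right) \sqrt{\frac{25}{18}}} = \frac{1}{\left(-42\right) \frac{5 \sqrt{2}}{6}} = \frac{1}{\left(-35\right) \sqrt{2}} = - \frac{\sqrt{2}}{70}$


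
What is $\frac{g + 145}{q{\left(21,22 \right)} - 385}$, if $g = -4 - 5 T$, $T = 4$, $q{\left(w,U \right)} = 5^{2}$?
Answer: $- \frac{121}{360} \approx -0.33611$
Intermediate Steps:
$q{\left(w,U \right)} = 25$
$g = -24$ ($g = -4 - 20 = -24$)
$\frac{g + 145}{q{\left(21,22 \right)} - 385} = \frac{-24 + 145}{25 - 385} = \frac{121}{-360} = 121 \left(- \frac{1}{360}\right) = - \frac{121}{360}$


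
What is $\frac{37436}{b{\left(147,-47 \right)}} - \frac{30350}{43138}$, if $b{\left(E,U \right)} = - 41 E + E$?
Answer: $- \frac{4574929}{647070} \approx -7.0702$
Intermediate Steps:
$b{\left(E,U \right)} = - 40 E$
$\frac{37436}{b{\left(147,-47 \right)}} - \frac{30350}{43138} = \frac{37436}{\left(-40\right) 147} - \frac{30350}{43138} = \frac{37436}{-5880} - \frac{15175}{21569} = 37436 \left(- \frac{1}{5880}\right) - \frac{15175}{21569} = - \frac{191}{30} - \frac{15175}{21569} = - \frac{4574929}{647070}$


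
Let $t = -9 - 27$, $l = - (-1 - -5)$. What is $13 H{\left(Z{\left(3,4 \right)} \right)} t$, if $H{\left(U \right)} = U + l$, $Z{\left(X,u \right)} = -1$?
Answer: $2340$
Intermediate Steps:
$l = -4$ ($l = - (-1 + 5) = \left(-1\right) 4 = -4$)
$H{\left(U \right)} = -4 + U$ ($H{\left(U \right)} = U - 4 = -4 + U$)
$t = -36$
$13 H{\left(Z{\left(3,4 \right)} \right)} t = 13 \left(-4 - 1\right) \left(-36\right) = 13 \left(-5\right) \left(-36\right) = \left(-65\right) \left(-36\right) = 2340$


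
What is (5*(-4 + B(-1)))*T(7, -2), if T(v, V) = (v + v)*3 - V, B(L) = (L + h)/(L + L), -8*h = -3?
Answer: -3245/4 ≈ -811.25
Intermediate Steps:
h = 3/8 (h = -⅛*(-3) = 3/8 ≈ 0.37500)
B(L) = (3/8 + L)/(2*L) (B(L) = (L + 3/8)/(L + L) = (3/8 + L)/((2*L)) = (3/8 + L)*(1/(2*L)) = (3/8 + L)/(2*L))
T(v, V) = -V + 6*v (T(v, V) = (2*v)*3 - V = 6*v - V = -V + 6*v)
(5*(-4 + B(-1)))*T(7, -2) = (5*(-4 + (1/16)*(3 + 8*(-1))/(-1)))*(-1*(-2) + 6*7) = (5*(-4 + (1/16)*(-1)*(3 - 8)))*(2 + 42) = (5*(-4 + (1/16)*(-1)*(-5)))*44 = (5*(-4 + 5/16))*44 = (5*(-59/16))*44 = -295/16*44 = -3245/4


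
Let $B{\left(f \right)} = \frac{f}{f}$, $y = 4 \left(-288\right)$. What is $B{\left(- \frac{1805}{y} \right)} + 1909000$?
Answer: $1909001$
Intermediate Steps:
$y = -1152$
$B{\left(f \right)} = 1$
$B{\left(- \frac{1805}{y} \right)} + 1909000 = 1 + 1909000 = 1909001$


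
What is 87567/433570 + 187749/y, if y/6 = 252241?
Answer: 775109637/2377481095 ≈ 0.32602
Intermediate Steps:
y = 1513446 (y = 6*252241 = 1513446)
87567/433570 + 187749/y = 87567/433570 + 187749/1513446 = 87567*(1/433570) + 187749*(1/1513446) = 87567/433570 + 2721/21934 = 775109637/2377481095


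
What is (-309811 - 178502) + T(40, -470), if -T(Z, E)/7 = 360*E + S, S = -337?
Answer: 698446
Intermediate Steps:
T(Z, E) = 2359 - 2520*E (T(Z, E) = -7*(360*E - 337) = -7*(-337 + 360*E) = 2359 - 2520*E)
(-309811 - 178502) + T(40, -470) = (-309811 - 178502) + (2359 - 2520*(-470)) = -488313 + (2359 + 1184400) = -488313 + 1186759 = 698446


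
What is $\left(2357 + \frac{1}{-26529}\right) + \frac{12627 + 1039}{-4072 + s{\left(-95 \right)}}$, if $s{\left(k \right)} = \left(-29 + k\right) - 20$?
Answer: $\frac{131629547359}{55923132} \approx 2353.8$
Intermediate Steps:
$s{\left(k \right)} = -49 + k$
$\left(2357 + \frac{1}{-26529}\right) + \frac{12627 + 1039}{-4072 + s{\left(-95 \right)}} = \left(2357 + \frac{1}{-26529}\right) + \frac{12627 + 1039}{-4072 - 144} = \left(2357 - \frac{1}{26529}\right) + \frac{13666}{-4072 - 144} = \frac{62528852}{26529} + \frac{13666}{-4216} = \frac{62528852}{26529} + 13666 \left(- \frac{1}{4216}\right) = \frac{62528852}{26529} - \frac{6833}{2108} = \frac{131629547359}{55923132}$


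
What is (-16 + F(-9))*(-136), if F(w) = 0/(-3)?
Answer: 2176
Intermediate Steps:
F(w) = 0 (F(w) = -1/3*0 = 0)
(-16 + F(-9))*(-136) = (-16 + 0)*(-136) = -16*(-136) = 2176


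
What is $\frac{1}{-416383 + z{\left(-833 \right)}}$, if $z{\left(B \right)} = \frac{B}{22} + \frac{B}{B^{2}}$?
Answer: $- \frac{18326}{7631328769} \approx -2.4014 \cdot 10^{-6}$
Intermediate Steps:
$z{\left(B \right)} = \frac{1}{B} + \frac{B}{22}$ ($z{\left(B \right)} = B \frac{1}{22} + \frac{B}{B^{2}} = \frac{B}{22} + \frac{1}{B} = \frac{1}{B} + \frac{B}{22}$)
$\frac{1}{-416383 + z{\left(-833 \right)}} = \frac{1}{-416383 + \left(\frac{1}{-833} + \frac{1}{22} \left(-833\right)\right)} = \frac{1}{-416383 - \frac{693911}{18326}} = \frac{1}{- \frac{7631328769}{18326}} = - \frac{18326}{7631328769}$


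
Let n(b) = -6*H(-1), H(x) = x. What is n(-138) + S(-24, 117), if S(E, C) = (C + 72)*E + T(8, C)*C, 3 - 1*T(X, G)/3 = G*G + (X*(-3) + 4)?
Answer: -4801296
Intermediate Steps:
T(X, G) = -3 - 3*G² + 9*X (T(X, G) = 9 - 3*(G*G + (X*(-3) + 4)) = 9 - 3*(G² + (-3*X + 4)) = 9 - 3*(G² + (4 - 3*X)) = 9 - 3*(4 + G² - 3*X) = 9 + (-12 - 3*G² + 9*X) = -3 - 3*G² + 9*X)
n(b) = 6 (n(b) = -6*(-1) = 6)
S(E, C) = C*(69 - 3*C²) + E*(72 + C) (S(E, C) = (C + 72)*E + (-3 - 3*C² + 9*8)*C = (72 + C)*E + (-3 - 3*C² + 72)*C = E*(72 + C) + (69 - 3*C²)*C = E*(72 + C) + C*(69 - 3*C²) = C*(69 - 3*C²) + E*(72 + C))
n(-138) + S(-24, 117) = 6 + (72*(-24) + 117*(-24) - 3*117*(-23 + 117²)) = 6 + (-1728 - 2808 - 3*117*(-23 + 13689)) = 6 + (-1728 - 2808 - 3*117*13666) = 6 + (-1728 - 2808 - 4796766) = 6 - 4801302 = -4801296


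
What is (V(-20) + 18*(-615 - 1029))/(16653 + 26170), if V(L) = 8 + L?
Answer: -29604/42823 ≈ -0.69131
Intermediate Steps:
(V(-20) + 18*(-615 - 1029))/(16653 + 26170) = ((8 - 20) + 18*(-615 - 1029))/(16653 + 26170) = (-12 + 18*(-1644))/42823 = (-12 - 29592)*(1/42823) = -29604*1/42823 = -29604/42823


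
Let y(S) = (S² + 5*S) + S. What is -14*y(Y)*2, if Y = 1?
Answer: -196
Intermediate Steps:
y(S) = S² + 6*S
-14*y(Y)*2 = -14*(6 + 1)*2 = -14*7*2 = -98*2 = -196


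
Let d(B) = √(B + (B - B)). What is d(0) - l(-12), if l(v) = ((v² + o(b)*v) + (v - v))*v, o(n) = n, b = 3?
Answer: 1296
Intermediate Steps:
d(B) = √B (d(B) = √(B + 0) = √B)
l(v) = v*(v² + 3*v) (l(v) = ((v² + 3*v) + (v - v))*v = ((v² + 3*v) + 0)*v = (v² + 3*v)*v = v*(v² + 3*v))
d(0) - l(-12) = √0 - (-12)²*(3 - 12) = 0 - 144*(-9) = 0 - 1*(-1296) = 0 + 1296 = 1296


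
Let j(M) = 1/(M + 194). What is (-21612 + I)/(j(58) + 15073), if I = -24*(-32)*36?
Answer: 1521072/3798397 ≈ 0.40045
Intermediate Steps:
I = 27648 (I = 768*36 = 27648)
j(M) = 1/(194 + M)
(-21612 + I)/(j(58) + 15073) = (-21612 + 27648)/(1/(194 + 58) + 15073) = 6036/(1/252 + 15073) = 6036/(3798397/252) = 6036*(252/3798397) = 1521072/3798397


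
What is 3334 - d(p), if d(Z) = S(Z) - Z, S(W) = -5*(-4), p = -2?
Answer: 3312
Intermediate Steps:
S(W) = 20
d(Z) = 20 - Z
3334 - d(p) = 3334 - (20 - 1*(-2)) = 3334 - (20 + 2) = 3334 - 1*22 = 3334 - 22 = 3312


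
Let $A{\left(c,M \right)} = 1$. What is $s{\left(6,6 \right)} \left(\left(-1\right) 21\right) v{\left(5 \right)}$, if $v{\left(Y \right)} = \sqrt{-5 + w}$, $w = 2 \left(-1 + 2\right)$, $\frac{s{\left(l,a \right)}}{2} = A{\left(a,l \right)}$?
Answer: $- 42 i \sqrt{3} \approx - 72.746 i$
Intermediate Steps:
$s{\left(l,a \right)} = 2$ ($s{\left(l,a \right)} = 2 \cdot 1 = 2$)
$w = 2$ ($w = 2 \cdot 1 = 2$)
$v{\left(Y \right)} = i \sqrt{3}$ ($v{\left(Y \right)} = \sqrt{-5 + 2} = \sqrt{-3} = i \sqrt{3}$)
$s{\left(6,6 \right)} \left(\left(-1\right) 21\right) v{\left(5 \right)} = 2 \left(\left(-1\right) 21\right) i \sqrt{3} = 2 \left(-21\right) i \sqrt{3} = - 42 i \sqrt{3}$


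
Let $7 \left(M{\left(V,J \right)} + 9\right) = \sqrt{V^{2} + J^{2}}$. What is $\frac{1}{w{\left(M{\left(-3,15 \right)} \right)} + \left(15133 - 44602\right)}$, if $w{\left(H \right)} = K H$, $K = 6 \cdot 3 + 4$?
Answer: $- \frac{44051}{1306857585} - \frac{14 \sqrt{26}}{1306857585} \approx -3.3762 \cdot 10^{-5}$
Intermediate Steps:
$M{\left(V,J \right)} = -9 + \frac{\sqrt{J^{2} + V^{2}}}{7}$ ($M{\left(V,J \right)} = -9 + \frac{\sqrt{V^{2} + J^{2}}}{7} = -9 + \frac{\sqrt{J^{2} + V^{2}}}{7}$)
$K = 22$ ($K = 18 + 4 = 22$)
$w{\left(H \right)} = 22 H$
$\frac{1}{w{\left(M{\left(-3,15 \right)} \right)} + \left(15133 - 44602\right)} = \frac{1}{22 \left(-9 + \frac{\sqrt{15^{2} + \left(-3\right)^{2}}}{7}\right) + \left(15133 - 44602\right)} = \frac{1}{22 \left(-9 + \frac{\sqrt{225 + 9}}{7}\right) - 29469} = \frac{1}{22 \left(-9 + \frac{\sqrt{234}}{7}\right) - 29469} = \frac{1}{22 \left(-9 + \frac{3 \sqrt{26}}{7}\right) - 29469} = \frac{1}{\left(-198 + \frac{66 \sqrt{26}}{7}\right) - 29469} = \frac{1}{-29667 + \frac{66 \sqrt{26}}{7}}$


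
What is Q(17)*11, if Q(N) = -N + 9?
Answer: -88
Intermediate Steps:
Q(N) = 9 - N
Q(17)*11 = (9 - 1*17)*11 = (9 - 17)*11 = -8*11 = -88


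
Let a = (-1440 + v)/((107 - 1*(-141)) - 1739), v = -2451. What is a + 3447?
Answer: 1714456/497 ≈ 3449.6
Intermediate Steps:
a = 1297/497 (a = (-1440 - 2451)/((107 - 1*(-141)) - 1739) = -3891/((107 + 141) - 1739) = -3891/(248 - 1739) = -3891/(-1491) = -3891*(-1/1491) = 1297/497 ≈ 2.6097)
a + 3447 = 1297/497 + 3447 = 1714456/497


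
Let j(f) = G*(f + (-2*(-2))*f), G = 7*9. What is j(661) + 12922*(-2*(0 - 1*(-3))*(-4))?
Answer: 518343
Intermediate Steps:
G = 63
j(f) = 315*f (j(f) = 63*(f + (-2*(-2))*f) = 63*(f + 4*f) = 63*(5*f) = 315*f)
j(661) + 12922*(-2*(0 - 1*(-3))*(-4)) = 315*661 + 12922*(-2*(0 - 1*(-3))*(-4)) = 208215 + 12922*(-2*(0 + 3)*(-4)) = 208215 + 12922*(-2*3*(-4)) = 208215 + 12922*(-6*(-4)) = 208215 + 12922*24 = 208215 + 310128 = 518343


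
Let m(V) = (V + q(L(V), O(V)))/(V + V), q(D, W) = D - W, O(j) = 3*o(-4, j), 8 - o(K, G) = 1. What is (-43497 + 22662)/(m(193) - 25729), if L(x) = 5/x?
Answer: 1552165830/1916725841 ≈ 0.80980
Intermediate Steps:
o(K, G) = 7 (o(K, G) = 8 - 1*1 = 8 - 1 = 7)
O(j) = 21 (O(j) = 3*7 = 21)
m(V) = (-21 + V + 5/V)/(2*V) (m(V) = (V + (5/V - 1*21))/(V + V) = (V + (5/V - 21))/((2*V)) = (V + (-21 + 5/V))*(1/(2*V)) = (-21 + V + 5/V)*(1/(2*V)) = (-21 + V + 5/V)/(2*V))
(-43497 + 22662)/(m(193) - 25729) = (-43497 + 22662)/((1/2)*(5 + 193*(-21 + 193))/193**2 - 25729) = -20835/((1/2)*(1/37249)*(5 + 193*172) - 25729) = -20835/((1/2)*(1/37249)*(5 + 33196) - 25729) = -20835/((1/2)*(1/37249)*33201 - 25729) = -20835/(33201/74498 - 25729) = -20835/(-1916725841/74498) = -20835*(-74498/1916725841) = 1552165830/1916725841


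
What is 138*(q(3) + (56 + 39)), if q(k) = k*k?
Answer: 14352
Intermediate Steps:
q(k) = k²
138*(q(3) + (56 + 39)) = 138*(3² + (56 + 39)) = 138*(9 + 95) = 138*104 = 14352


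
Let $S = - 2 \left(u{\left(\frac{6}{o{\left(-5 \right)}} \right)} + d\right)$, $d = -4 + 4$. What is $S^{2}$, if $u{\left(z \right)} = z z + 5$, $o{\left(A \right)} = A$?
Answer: $\frac{103684}{625} \approx 165.89$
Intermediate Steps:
$d = 0$
$u{\left(z \right)} = 5 + z^{2}$ ($u{\left(z \right)} = z^{2} + 5 = 5 + z^{2}$)
$S = - \frac{322}{25}$ ($S = - 2 \left(\left(5 + \left(\frac{6}{-5}\right)^{2}\right) + 0\right) = - 2 \left(\left(5 + \left(6 \left(- \frac{1}{5}\right)\right)^{2}\right) + 0\right) = - 2 \left(\left(5 + \left(- \frac{6}{5}\right)^{2}\right) + 0\right) = - 2 \left(\left(5 + \frac{36}{25}\right) + 0\right) = - 2 \left(\frac{161}{25} + 0\right) = \left(-2\right) \frac{161}{25} = - \frac{322}{25} \approx -12.88$)
$S^{2} = \left(- \frac{322}{25}\right)^{2} = \frac{103684}{625}$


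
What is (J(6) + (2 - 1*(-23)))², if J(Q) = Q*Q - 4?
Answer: 3249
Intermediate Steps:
J(Q) = -4 + Q² (J(Q) = Q² - 4 = -4 + Q²)
(J(6) + (2 - 1*(-23)))² = ((-4 + 6²) + (2 - 1*(-23)))² = ((-4 + 36) + (2 + 23))² = (32 + 25)² = 57² = 3249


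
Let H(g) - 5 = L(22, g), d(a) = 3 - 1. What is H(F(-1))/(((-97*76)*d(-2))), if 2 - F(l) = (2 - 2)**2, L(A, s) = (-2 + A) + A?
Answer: -47/14744 ≈ -0.0031877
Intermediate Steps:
d(a) = 2
L(A, s) = -2 + 2*A
F(l) = 2 (F(l) = 2 - (2 - 2)**2 = 2 - 1*0**2 = 2 - 1*0 = 2 + 0 = 2)
H(g) = 47 (H(g) = 5 + (-2 + 2*22) = 5 + (-2 + 44) = 5 + 42 = 47)
H(F(-1))/(((-97*76)*d(-2))) = 47/((-97*76*2)) = 47/((-7372*2)) = 47/(-14744) = 47*(-1/14744) = -47/14744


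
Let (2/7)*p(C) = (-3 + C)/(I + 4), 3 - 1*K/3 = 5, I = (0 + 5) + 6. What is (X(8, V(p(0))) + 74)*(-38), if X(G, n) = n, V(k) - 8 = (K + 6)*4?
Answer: -3116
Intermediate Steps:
I = 11 (I = 5 + 6 = 11)
K = -6 (K = 9 - 3*5 = 9 - 15 = -6)
p(C) = -7/10 + 7*C/30 (p(C) = 7*((-3 + C)/(11 + 4))/2 = 7*((-3 + C)/15)/2 = 7*((-3 + C)*(1/15))/2 = 7*(-⅕ + C/15)/2 = -7/10 + 7*C/30)
V(k) = 8 (V(k) = 8 + (-6 + 6)*4 = 8 + 0*4 = 8 + 0 = 8)
(X(8, V(p(0))) + 74)*(-38) = (8 + 74)*(-38) = 82*(-38) = -3116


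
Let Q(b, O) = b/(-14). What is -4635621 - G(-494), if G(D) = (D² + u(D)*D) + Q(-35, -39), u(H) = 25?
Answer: -9734619/2 ≈ -4.8673e+6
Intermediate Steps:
Q(b, O) = -b/14 (Q(b, O) = b*(-1/14) = -b/14)
G(D) = 5/2 + D² + 25*D (G(D) = (D² + 25*D) - 1/14*(-35) = (D² + 25*D) + 5/2 = 5/2 + D² + 25*D)
-4635621 - G(-494) = -4635621 - (5/2 + (-494)² + 25*(-494)) = -4635621 - (5/2 + 244036 - 12350) = -4635621 - 1*463377/2 = -4635621 - 463377/2 = -9734619/2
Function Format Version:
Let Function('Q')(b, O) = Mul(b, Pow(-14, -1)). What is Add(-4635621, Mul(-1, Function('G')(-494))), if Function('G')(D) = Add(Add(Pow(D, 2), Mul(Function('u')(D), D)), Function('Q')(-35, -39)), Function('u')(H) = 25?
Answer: Rational(-9734619, 2) ≈ -4.8673e+6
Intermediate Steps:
Function('Q')(b, O) = Mul(Rational(-1, 14), b) (Function('Q')(b, O) = Mul(b, Rational(-1, 14)) = Mul(Rational(-1, 14), b))
Function('G')(D) = Add(Rational(5, 2), Pow(D, 2), Mul(25, D)) (Function('G')(D) = Add(Add(Pow(D, 2), Mul(25, D)), Mul(Rational(-1, 14), -35)) = Add(Add(Pow(D, 2), Mul(25, D)), Rational(5, 2)) = Add(Rational(5, 2), Pow(D, 2), Mul(25, D)))
Add(-4635621, Mul(-1, Function('G')(-494))) = Add(-4635621, Mul(-1, Add(Rational(5, 2), Pow(-494, 2), Mul(25, -494)))) = Add(-4635621, Mul(-1, Add(Rational(5, 2), 244036, -12350))) = Add(-4635621, Mul(-1, Rational(463377, 2))) = Add(-4635621, Rational(-463377, 2)) = Rational(-9734619, 2)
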